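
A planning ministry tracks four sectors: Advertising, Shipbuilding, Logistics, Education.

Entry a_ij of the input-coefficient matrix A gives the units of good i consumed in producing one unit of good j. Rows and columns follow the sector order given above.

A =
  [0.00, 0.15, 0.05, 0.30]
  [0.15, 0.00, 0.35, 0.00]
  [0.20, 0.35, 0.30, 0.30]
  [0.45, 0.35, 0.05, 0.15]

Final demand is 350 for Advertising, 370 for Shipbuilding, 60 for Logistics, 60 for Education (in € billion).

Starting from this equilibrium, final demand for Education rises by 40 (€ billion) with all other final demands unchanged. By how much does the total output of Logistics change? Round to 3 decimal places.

I − A =
  [   1.00    -0.15    -0.05    -0.30]
  [  -0.15     1.00    -0.35     0.00]
  [  -0.20    -0.35     0.70    -0.30]
  [  -0.45    -0.35    -0.05     0.85]
Compute the cofactors C_ij = (−1)^(i+j)·(3×3 minor ij) of I−A; the adjugate is their transpose:
adj(I−A) = Cᵀ =
  [ 0.439125   0.185875   0.138875   0.204000]
  [ 0.193750   0.467250   0.258875   0.159750]
  [ 0.365375   0.422000   0.680125   0.369000]
  [ 0.333750   0.315625   0.220125   0.538625]
det(I−A) = Σ_j (I−A)_1j·C_1j = (1.00)(0.439125) + (-0.15)(0.193750) + (-0.05)(0.365375) + (-0.30)(0.333750) = 0.29166875
(I − A)⁻¹ = adj(I−A) / det(I−A) ≈
  [   1.5056     0.6373     0.4761     0.6994]
  [   0.6643     1.6020     0.8876     0.5477]
  [   1.2527     1.4468     2.3318     1.2651]
  [   1.1443     1.0821     0.7547     1.8467]
Δx = (I − A)⁻¹ Δd with Δd having +40 in the Education component and 0 elsewhere.
So Δx_3 = L_34 · (+40), where L_34 = adj(I−A)_34 / det(I−A) = 0.369000 / 0.29166875.
Δx_3 = 0.369000 × (+40) / 0.29166875 = 14.76 / 0.29166875 ≈ 50.605.

Δx_3 = 50.605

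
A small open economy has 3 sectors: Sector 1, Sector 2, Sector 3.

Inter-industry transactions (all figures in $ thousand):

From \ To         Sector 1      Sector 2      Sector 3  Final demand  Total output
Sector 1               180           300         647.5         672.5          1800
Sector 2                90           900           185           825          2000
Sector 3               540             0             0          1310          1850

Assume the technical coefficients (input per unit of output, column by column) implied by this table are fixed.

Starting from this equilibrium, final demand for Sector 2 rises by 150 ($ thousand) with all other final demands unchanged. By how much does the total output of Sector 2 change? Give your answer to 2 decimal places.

Technical coefficients a_ij = z_ij / X_j:
  a_11 = 180/1800 = 0.10, a_21 = 90/1800 = 0.05, a_31 = 540/1800 = 0.30
  a_12 = 300/2000 = 0.15, a_22 = 900/2000 = 0.45, a_32 = 0/2000 = 0.00
  a_13 = 647.5/1850 = 0.35, a_23 = 185/1850 = 0.10, a_33 = 0/1850 = 0.00
I − A =
  [   0.90    -0.15    -0.35]
  [  -0.05     0.55    -0.10]
  [  -0.30     0.00     1.00]
Cofactors of I−A, C_ij = (−1)^(i+j)·(minor ij) (rows/columns in the sector order above):
  C_11 = (0.55)(1.00) − (-0.10)(0.00) = 0.5500
  C_12 = −[(-0.05)(1.00) − (-0.10)(-0.30)] = 0.0800
  C_13 = (-0.05)(0.00) − (0.55)(-0.30) = 0.1650
  C_21 = −[(-0.15)(1.00) − (-0.35)(0.00)] = 0.1500
  C_22 = (0.90)(1.00) − (-0.35)(-0.30) = 0.7950
  C_23 = −[(0.90)(0.00) − (-0.15)(-0.30)] = 0.0450
  C_31 = (-0.15)(-0.10) − (-0.35)(0.55) = 0.2075
  C_32 = −[(0.90)(-0.10) − (-0.35)(-0.05)] = 0.1075
  C_33 = (0.90)(0.55) − (-0.15)(-0.05) = 0.4875
det(I−A) = Σ_j (I−A)_1j·C_1j = (0.90)(0.5500) + (-0.15)(0.0800) + (-0.35)(0.1650) = 0.42525
adj(I−A) = Cᵀ =
  [ 0.5500   0.1500   0.2075]
  [ 0.0800   0.7950   0.1075]
  [ 0.1650   0.0450   0.4875]
(I − A)⁻¹ = adj(I−A) / det(I−A) ≈
  [   1.2934     0.3527     0.4879]
  [   0.1881     1.8695     0.2528]
  [   0.3880     0.1058     1.1464]
Δx = (I − A)⁻¹ Δd with Δd having +150 in the Sector 2 component and 0 elsewhere.
So Δx_2 = L_22 · (+150), where L_22 = adj(I−A)_22 / det(I−A) = 0.7950 / 0.42525.
Δx_2 = 0.7950 × (+150) / 0.42525 = 119.25 / 0.42525 ≈ 280.42.

Δx_2 = 280.42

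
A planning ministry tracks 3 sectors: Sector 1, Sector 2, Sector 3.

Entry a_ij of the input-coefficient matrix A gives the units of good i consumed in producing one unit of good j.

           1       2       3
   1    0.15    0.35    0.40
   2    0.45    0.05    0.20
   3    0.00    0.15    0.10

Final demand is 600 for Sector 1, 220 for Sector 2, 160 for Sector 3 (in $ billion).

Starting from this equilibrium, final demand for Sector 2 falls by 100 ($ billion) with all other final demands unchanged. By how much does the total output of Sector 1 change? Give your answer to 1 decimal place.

I − A =
  [   0.85    -0.35    -0.40]
  [  -0.45     0.95    -0.20]
  [   0.00    -0.15     0.90]
Cofactors of I−A, C_ij = (−1)^(i+j)·(minor ij) (rows/columns in the sector order above):
  C_11 = (0.95)(0.90) − (-0.20)(-0.15) = 0.8250
  C_12 = −[(-0.45)(0.90) − (-0.20)(0.00)] = 0.4050
  C_13 = (-0.45)(-0.15) − (0.95)(0.00) = 0.0675
  C_21 = −[(-0.35)(0.90) − (-0.40)(-0.15)] = 0.3750
  C_22 = (0.85)(0.90) − (-0.40)(0.00) = 0.7650
  C_23 = −[(0.85)(-0.15) − (-0.35)(0.00)] = 0.1275
  C_31 = (-0.35)(-0.20) − (-0.40)(0.95) = 0.4500
  C_32 = −[(0.85)(-0.20) − (-0.40)(-0.45)] = 0.3500
  C_33 = (0.85)(0.95) − (-0.35)(-0.45) = 0.6500
det(I−A) = Σ_j (I−A)_1j·C_1j = (0.85)(0.8250) + (-0.35)(0.4050) + (-0.40)(0.0675) = 0.5325
adj(I−A) = Cᵀ =
  [ 0.8250   0.3750   0.4500]
  [ 0.4050   0.7650   0.3500]
  [ 0.0675   0.1275   0.6500]
(I − A)⁻¹ = adj(I−A) / det(I−A) ≈
  [   1.5493     0.7042     0.8451]
  [   0.7606     1.4366     0.6573]
  [   0.1268     0.2394     1.2207]
Δx = (I − A)⁻¹ Δd with Δd having -100 in the Sector 2 component and 0 elsewhere.
So Δx_1 = L_12 · (-100), where L_12 = adj(I−A)_12 / det(I−A) = 0.3750 / 0.5325.
Δx_1 = 0.3750 × (-100) / 0.5325 = -37.50 / 0.5325 ≈ -70.4.

Δx_1 = -70.4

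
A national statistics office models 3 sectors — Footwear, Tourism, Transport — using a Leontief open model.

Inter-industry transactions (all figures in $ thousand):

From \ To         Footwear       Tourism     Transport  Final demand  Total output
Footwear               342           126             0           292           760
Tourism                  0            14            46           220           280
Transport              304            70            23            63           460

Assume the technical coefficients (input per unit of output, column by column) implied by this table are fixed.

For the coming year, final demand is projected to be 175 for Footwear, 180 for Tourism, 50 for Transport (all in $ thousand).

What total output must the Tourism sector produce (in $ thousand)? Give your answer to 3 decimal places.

Technical coefficients a_ij = z_ij / X_j:
  a_11 = 342/760 = 0.45, a_21 = 0/760 = 0.00, a_31 = 304/760 = 0.40
  a_12 = 126/280 = 0.45, a_22 = 14/280 = 0.05, a_32 = 70/280 = 0.25
  a_13 = 0/460 = 0.00, a_23 = 46/460 = 0.10, a_33 = 23/460 = 0.05
I − A =
  [   0.55    -0.45     0.00]
  [   0.00     0.95    -0.10]
  [  -0.40    -0.25     0.95]
Cofactors of I−A, C_ij = (−1)^(i+j)·(minor ij) (rows/columns in the sector order above):
  C_11 = (0.95)(0.95) − (-0.10)(-0.25) = 0.8775
  C_12 = −[(0.00)(0.95) − (-0.10)(-0.40)] = 0.0400
  C_13 = (0.00)(-0.25) − (0.95)(-0.40) = 0.3800
  C_21 = −[(-0.45)(0.95) − (0.00)(-0.25)] = 0.4275
  C_22 = (0.55)(0.95) − (0.00)(-0.40) = 0.5225
  C_23 = −[(0.55)(-0.25) − (-0.45)(-0.40)] = 0.3175
  C_31 = (-0.45)(-0.10) − (0.00)(0.95) = 0.0450
  C_32 = −[(0.55)(-0.10) − (0.00)(0.00)] = 0.0550
  C_33 = (0.55)(0.95) − (-0.45)(0.00) = 0.5225
det(I−A) = Σ_j (I−A)_1j·C_1j = (0.55)(0.8775) + (-0.45)(0.0400) + (0.00)(0.3800) = 0.464625
adj(I−A) = Cᵀ =
  [ 0.8775   0.4275   0.0450]
  [ 0.0400   0.5225   0.0550]
  [ 0.3800   0.3175   0.5225]
(I − A)⁻¹ = adj(I−A) / det(I−A) ≈
  [   1.8886     0.9201     0.0969]
  [   0.0861     1.1246     0.1184]
  [   0.8179     0.6833     1.1246]
x = (I − A)⁻¹ d = adj(I−A)·d / det(I−A), with det(I−A) = 0.464625:
  x_1 = (0.8775·175 + 0.4275·180 + 0.0450·50) / 0.464625 = 232.7625 / 0.464625 ≈ 500.969
  x_2 = (0.0400·175 + 0.5225·180 + 0.0550·50) / 0.464625 = 103.80 / 0.464625 ≈ 223.406
  x_3 = (0.3800·175 + 0.3175·180 + 0.5225·50) / 0.464625 = 149.775 / 0.464625 ≈ 322.357

x_2 = 223.406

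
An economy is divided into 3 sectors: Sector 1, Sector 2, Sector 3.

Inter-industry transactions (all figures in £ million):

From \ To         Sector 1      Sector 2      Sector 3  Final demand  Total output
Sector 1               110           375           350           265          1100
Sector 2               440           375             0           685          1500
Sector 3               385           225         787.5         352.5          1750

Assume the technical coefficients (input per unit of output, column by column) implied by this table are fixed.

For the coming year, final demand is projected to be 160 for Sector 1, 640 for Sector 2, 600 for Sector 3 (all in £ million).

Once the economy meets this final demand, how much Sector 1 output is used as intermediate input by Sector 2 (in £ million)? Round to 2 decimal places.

Technical coefficients a_ij = z_ij / X_j:
  a_11 = 110/1100 = 0.10, a_21 = 440/1100 = 0.40, a_31 = 385/1100 = 0.35
  a_12 = 375/1500 = 0.25, a_22 = 375/1500 = 0.25, a_32 = 225/1500 = 0.15
  a_13 = 350/1750 = 0.20, a_23 = 0/1750 = 0.00, a_33 = 787.5/1750 = 0.45
I − A =
  [   0.90    -0.25    -0.20]
  [  -0.40     0.75     0.00]
  [  -0.35    -0.15     0.55]
Cofactors of I−A, C_ij = (−1)^(i+j)·(minor ij) (rows/columns in the sector order above):
  C_11 = (0.75)(0.55) − (0.00)(-0.15) = 0.4125
  C_12 = −[(-0.40)(0.55) − (0.00)(-0.35)] = 0.2200
  C_13 = (-0.40)(-0.15) − (0.75)(-0.35) = 0.3225
  C_21 = −[(-0.25)(0.55) − (-0.20)(-0.15)] = 0.1675
  C_22 = (0.90)(0.55) − (-0.20)(-0.35) = 0.4250
  C_23 = −[(0.90)(-0.15) − (-0.25)(-0.35)] = 0.2225
  C_31 = (-0.25)(0.00) − (-0.20)(0.75) = 0.1500
  C_32 = −[(0.90)(0.00) − (-0.20)(-0.40)] = 0.0800
  C_33 = (0.90)(0.75) − (-0.25)(-0.40) = 0.5750
det(I−A) = Σ_j (I−A)_1j·C_1j = (0.90)(0.4125) + (-0.25)(0.2200) + (-0.20)(0.3225) = 0.25175
adj(I−A) = Cᵀ =
  [ 0.4125   0.1675   0.1500]
  [ 0.2200   0.4250   0.0800]
  [ 0.3225   0.2225   0.5750]
(I − A)⁻¹ = adj(I−A) / det(I−A) ≈
  [   1.6385     0.6653     0.5958]
  [   0.8739     1.6882     0.3178]
  [   1.2810     0.8838     2.2840]
First solve x = (I − A)⁻¹ d = adj(I−A)·d / det(I−A); in particular x_2 = (0.2200·160 + 0.4250·640 + 0.0800·600) / 0.25175 = 355.20 / 0.25175 ≈ 1410.9235.
Intermediate flow from 1 to 2: z_12 = a_12 · x_2 = 0.25 × 355.20 / 0.25175 = 88.80 / 0.25175 ≈ 352.73.

z_12 = 352.73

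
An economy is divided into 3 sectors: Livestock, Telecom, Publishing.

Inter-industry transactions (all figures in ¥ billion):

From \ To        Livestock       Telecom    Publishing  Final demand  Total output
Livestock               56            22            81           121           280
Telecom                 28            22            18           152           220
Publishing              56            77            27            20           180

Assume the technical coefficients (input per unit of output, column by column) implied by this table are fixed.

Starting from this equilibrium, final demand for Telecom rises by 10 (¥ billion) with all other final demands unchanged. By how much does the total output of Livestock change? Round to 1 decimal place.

Technical coefficients a_ij = z_ij / X_j:
  a_11 = 56/280 = 0.20, a_21 = 28/280 = 0.10, a_31 = 56/280 = 0.20
  a_12 = 22/220 = 0.10, a_22 = 22/220 = 0.10, a_32 = 77/220 = 0.35
  a_13 = 81/180 = 0.45, a_23 = 18/180 = 0.10, a_33 = 27/180 = 0.15
I − A =
  [   0.80    -0.10    -0.45]
  [  -0.10     0.90    -0.10]
  [  -0.20    -0.35     0.85]
Cofactors of I−A, C_ij = (−1)^(i+j)·(minor ij) (rows/columns in the sector order above):
  C_11 = (0.90)(0.85) − (-0.10)(-0.35) = 0.7300
  C_12 = −[(-0.10)(0.85) − (-0.10)(-0.20)] = 0.1050
  C_13 = (-0.10)(-0.35) − (0.90)(-0.20) = 0.2150
  C_21 = −[(-0.10)(0.85) − (-0.45)(-0.35)] = 0.2425
  C_22 = (0.80)(0.85) − (-0.45)(-0.20) = 0.5900
  C_23 = −[(0.80)(-0.35) − (-0.10)(-0.20)] = 0.3000
  C_31 = (-0.10)(-0.10) − (-0.45)(0.90) = 0.4150
  C_32 = −[(0.80)(-0.10) − (-0.45)(-0.10)] = 0.1250
  C_33 = (0.80)(0.90) − (-0.10)(-0.10) = 0.7100
det(I−A) = Σ_j (I−A)_1j·C_1j = (0.80)(0.7300) + (-0.10)(0.1050) + (-0.45)(0.2150) = 0.47675
adj(I−A) = Cᵀ =
  [ 0.7300   0.2425   0.4150]
  [ 0.1050   0.5900   0.1250]
  [ 0.2150   0.3000   0.7100]
(I − A)⁻¹ = adj(I−A) / det(I−A) ≈
  [   1.5312     0.5087     0.8705]
  [   0.2202     1.2375     0.2622]
  [   0.4510     0.6293     1.4893]
Δx = (I − A)⁻¹ Δd with Δd having +10 in the Telecom component and 0 elsewhere.
So Δx_1 = L_12 · (+10), where L_12 = adj(I−A)_12 / det(I−A) = 0.2425 / 0.47675.
Δx_1 = 0.2425 × (+10) / 0.47675 = 2.425 / 0.47675 ≈ 5.1.

Δx_1 = 5.1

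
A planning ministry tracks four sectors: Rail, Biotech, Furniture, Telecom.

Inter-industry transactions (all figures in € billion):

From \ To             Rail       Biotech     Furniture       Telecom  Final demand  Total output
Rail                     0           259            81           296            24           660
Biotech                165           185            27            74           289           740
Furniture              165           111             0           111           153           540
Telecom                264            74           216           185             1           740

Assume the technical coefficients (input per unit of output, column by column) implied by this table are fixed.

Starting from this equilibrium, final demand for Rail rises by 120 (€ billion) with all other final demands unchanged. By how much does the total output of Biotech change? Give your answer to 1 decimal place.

Δx_B = 131.4

Technical coefficients a_ij = z_ij / X_j:
  a_RR = 0/660 = 0.00, a_BR = 165/660 = 0.25, a_FR = 165/660 = 0.25, a_TR = 264/660 = 0.40
  a_RB = 259/740 = 0.35, a_BB = 185/740 = 0.25, a_FB = 111/740 = 0.15, a_TB = 74/740 = 0.10
  a_RF = 81/540 = 0.15, a_BF = 27/540 = 0.05, a_FF = 0/540 = 0.00, a_TF = 216/540 = 0.40
  a_RT = 296/740 = 0.40, a_BT = 74/740 = 0.10, a_FT = 111/740 = 0.15, a_TT = 185/740 = 0.25
I − A =
  [   1.00    -0.35    -0.15    -0.40]
  [  -0.25     0.75    -0.05    -0.10]
  [  -0.25    -0.15     1.00    -0.15]
  [  -0.40    -0.10    -0.40     0.75]
Compute the cofactors C_ij = (−1)^(i+j)·(3×3 minor ij) of I−A; the adjugate is their transpose:
adj(I−A) = Cᵀ =
  [ 0.495125   0.324625   0.232000   0.353750]
  [ 0.234875   0.452875   0.143625   0.214375]
  [ 0.221000   0.200125   0.342875   0.213125]
  [ 0.413250   0.340250   0.325750   0.616875]
det(I−A) = Σ_j (I−A)_1j·C_1j = (1.00)(0.495125) + (-0.35)(0.234875) + (-0.15)(0.221000) + (-0.40)(0.413250) = 0.21446875
(I − A)⁻¹ = adj(I−A) / det(I−A) ≈
  [   2.3086     1.5136     1.0817     1.6494]
  [   1.0951     2.1116     0.6697     0.9996]
  [   1.0305     0.9331     1.5987     0.9937]
  [   1.9269     1.5865     1.5189     2.8763]
Δx = (I − A)⁻¹ Δd with Δd having +120 in the Rail component and 0 elsewhere.
So Δx_B = L_BR · (+120), where L_BR = adj(I−A)_BR / det(I−A) = 0.234875 / 0.21446875.
Δx_B = 0.234875 × (+120) / 0.21446875 = 28.185 / 0.21446875 ≈ 131.4.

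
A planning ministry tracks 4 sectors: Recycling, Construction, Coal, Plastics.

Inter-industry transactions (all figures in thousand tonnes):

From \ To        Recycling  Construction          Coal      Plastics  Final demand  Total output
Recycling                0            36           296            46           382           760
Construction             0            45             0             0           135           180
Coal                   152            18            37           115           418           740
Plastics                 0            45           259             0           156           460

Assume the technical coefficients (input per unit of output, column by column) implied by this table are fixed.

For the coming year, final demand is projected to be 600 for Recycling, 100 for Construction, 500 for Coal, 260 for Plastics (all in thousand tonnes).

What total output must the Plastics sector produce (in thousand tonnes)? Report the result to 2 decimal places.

Technical coefficients a_ij = z_ij / X_j:
  a_11 = 0/760 = 0.00, a_21 = 0/760 = 0.00, a_31 = 152/760 = 0.20, a_41 = 0/760 = 0.00
  a_12 = 36/180 = 0.20, a_22 = 45/180 = 0.25, a_32 = 18/180 = 0.10, a_42 = 45/180 = 0.25
  a_13 = 296/740 = 0.40, a_23 = 0/740 = 0.00, a_33 = 37/740 = 0.05, a_43 = 259/740 = 0.35
  a_14 = 46/460 = 0.10, a_24 = 0/460 = 0.00, a_34 = 115/460 = 0.25, a_44 = 0/460 = 0.00
I − A =
  [   1.00    -0.20    -0.40    -0.10]
  [   0.00     0.75     0.00     0.00]
  [  -0.20    -0.10     0.95    -0.25]
  [   0.00    -0.25    -0.35     1.00]
Compute the cofactors C_ij = (−1)^(i+j)·(3×3 minor ij) of I−A; the adjugate is their transpose:
adj(I−A) = Cᵀ =
  [ 0.646875   0.264750   0.326250   0.146250]
  [ 0.000000   0.775500   0.000000   0.000000]
  [ 0.150000   0.207500   0.750000   0.202500]
  [ 0.052500   0.266500   0.262500   0.652500]
det(I−A) = Σ_j (I−A)_1j·C_1j = (1.00)(0.646875) + (-0.20)(0.000000) + (-0.40)(0.150000) + (-0.10)(0.052500) = 0.581625
(I − A)⁻¹ = adj(I−A) / det(I−A) ≈
  [   1.1122     0.4552     0.5609     0.2515]
  [   0.0000     1.3333     0.0000     0.0000]
  [   0.2579     0.3568     1.2895     0.3482]
  [   0.0903     0.4582     0.4513     1.1219]
x = (I − A)⁻¹ d = adj(I−A)·d / det(I−A), with det(I−A) = 0.581625:
  x_1 = (0.646875·600 + 0.264750·100 + 0.326250·500 + 0.146250·260) / 0.581625 = 615.75 / 0.581625 ≈ 1058.67
  x_2 = (0.000000·600 + 0.775500·100 + 0.000000·500 + 0.000000·260) / 0.581625 = 77.55 / 0.581625 ≈ 133.33
  x_3 = (0.150000·600 + 0.207500·100 + 0.750000·500 + 0.202500·260) / 0.581625 = 538.40 / 0.581625 ≈ 925.68
  x_4 = (0.052500·600 + 0.266500·100 + 0.262500·500 + 0.652500·260) / 0.581625 = 359.05 / 0.581625 ≈ 617.32

x_4 = 617.32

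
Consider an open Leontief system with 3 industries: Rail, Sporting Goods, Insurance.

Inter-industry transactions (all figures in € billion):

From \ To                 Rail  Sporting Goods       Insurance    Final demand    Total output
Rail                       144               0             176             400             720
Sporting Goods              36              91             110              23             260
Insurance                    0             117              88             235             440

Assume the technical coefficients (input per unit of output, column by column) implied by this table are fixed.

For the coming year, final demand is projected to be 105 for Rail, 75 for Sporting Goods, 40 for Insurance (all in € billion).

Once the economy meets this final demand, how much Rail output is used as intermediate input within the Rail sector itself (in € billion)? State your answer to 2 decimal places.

Technical coefficients a_ij = z_ij / X_j:
  a_11 = 144/720 = 0.20, a_21 = 36/720 = 0.05, a_31 = 0/720 = 0.00
  a_12 = 0/260 = 0.00, a_22 = 91/260 = 0.35, a_32 = 117/260 = 0.45
  a_13 = 176/440 = 0.40, a_23 = 110/440 = 0.25, a_33 = 88/440 = 0.20
I − A =
  [   0.80     0.00    -0.40]
  [  -0.05     0.65    -0.25]
  [   0.00    -0.45     0.80]
Cofactors of I−A, C_ij = (−1)^(i+j)·(minor ij) (rows/columns in the sector order above):
  C_11 = (0.65)(0.80) − (-0.25)(-0.45) = 0.4075
  C_12 = −[(-0.05)(0.80) − (-0.25)(0.00)] = 0.0400
  C_13 = (-0.05)(-0.45) − (0.65)(0.00) = 0.0225
  C_21 = −[(0.00)(0.80) − (-0.40)(-0.45)] = 0.1800
  C_22 = (0.80)(0.80) − (-0.40)(0.00) = 0.6400
  C_23 = −[(0.80)(-0.45) − (0.00)(0.00)] = 0.3600
  C_31 = (0.00)(-0.25) − (-0.40)(0.65) = 0.2600
  C_32 = −[(0.80)(-0.25) − (-0.40)(-0.05)] = 0.2200
  C_33 = (0.80)(0.65) − (0.00)(-0.05) = 0.5200
det(I−A) = Σ_j (I−A)_1j·C_1j = (0.80)(0.4075) + (0.00)(0.0400) + (-0.40)(0.0225) = 0.3170
adj(I−A) = Cᵀ =
  [ 0.4075   0.1800   0.2600]
  [ 0.0400   0.6400   0.2200]
  [ 0.0225   0.3600   0.5200]
(I − A)⁻¹ = adj(I−A) / det(I−A) ≈
  [   1.2855     0.5678     0.8202]
  [   0.1262     2.0189     0.6940]
  [   0.0710     1.1356     1.6404]
First solve x = (I − A)⁻¹ d = adj(I−A)·d / det(I−A); in particular x_1 = (0.4075·105 + 0.1800·75 + 0.2600·40) / 0.3170 = 66.6875 / 0.3170 ≈ 210.3707.
Intermediate flow from 1 to 1: z_11 = a_11 · x_1 = 0.20 × 66.6875 / 0.3170 = 13.3375 / 0.3170 ≈ 42.07.

z_11 = 42.07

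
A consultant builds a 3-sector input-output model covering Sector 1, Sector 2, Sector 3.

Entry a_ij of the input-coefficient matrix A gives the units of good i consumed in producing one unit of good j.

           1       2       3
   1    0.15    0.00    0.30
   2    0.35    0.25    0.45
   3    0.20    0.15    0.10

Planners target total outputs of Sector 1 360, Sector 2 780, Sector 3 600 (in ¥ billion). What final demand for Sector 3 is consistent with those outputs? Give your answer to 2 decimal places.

d_3 = 351.00

I − A =
  [   0.85     0.00    -0.30]
  [  -0.35     0.75    -0.45]
  [  -0.20    -0.15     0.90]
d = (I − A) x:
  d_1 = (+0.85)·360 + (+0.00)·780 + (-0.30)·600 = 126.00
  d_2 = (-0.35)·360 + (+0.75)·780 + (-0.45)·600 = 189.00
  d_3 = (-0.20)·360 + (-0.15)·780 + (+0.90)·600 = 351.00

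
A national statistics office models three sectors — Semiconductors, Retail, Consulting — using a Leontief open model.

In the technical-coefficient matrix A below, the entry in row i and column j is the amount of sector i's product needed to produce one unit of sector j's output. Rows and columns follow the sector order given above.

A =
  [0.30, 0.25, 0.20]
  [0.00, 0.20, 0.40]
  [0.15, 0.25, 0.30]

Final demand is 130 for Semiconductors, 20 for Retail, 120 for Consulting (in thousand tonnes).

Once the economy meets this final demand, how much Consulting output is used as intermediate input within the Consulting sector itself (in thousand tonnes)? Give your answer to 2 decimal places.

I − A =
  [   0.70    -0.25    -0.20]
  [   0.00     0.80    -0.40]
  [  -0.15    -0.25     0.70]
Cofactors of I−A, C_ij = (−1)^(i+j)·(minor ij) (rows/columns in the sector order above):
  C_11 = (0.80)(0.70) − (-0.40)(-0.25) = 0.4600
  C_12 = −[(0.00)(0.70) − (-0.40)(-0.15)] = 0.0600
  C_13 = (0.00)(-0.25) − (0.80)(-0.15) = 0.1200
  C_21 = −[(-0.25)(0.70) − (-0.20)(-0.25)] = 0.2250
  C_22 = (0.70)(0.70) − (-0.20)(-0.15) = 0.4600
  C_23 = −[(0.70)(-0.25) − (-0.25)(-0.15)] = 0.2125
  C_31 = (-0.25)(-0.40) − (-0.20)(0.80) = 0.2600
  C_32 = −[(0.70)(-0.40) − (-0.20)(0.00)] = 0.2800
  C_33 = (0.70)(0.80) − (-0.25)(0.00) = 0.5600
det(I−A) = Σ_j (I−A)_1j·C_1j = (0.70)(0.4600) + (-0.25)(0.0600) + (-0.20)(0.1200) = 0.2830
adj(I−A) = Cᵀ =
  [ 0.4600   0.2250   0.2600]
  [ 0.0600   0.4600   0.2800]
  [ 0.1200   0.2125   0.5600]
(I − A)⁻¹ = adj(I−A) / det(I−A) ≈
  [   1.6254     0.7951     0.9187]
  [   0.2120     1.6254     0.9894]
  [   0.4240     0.7509     1.9788]
First solve x = (I − A)⁻¹ d = adj(I−A)·d / det(I−A); in particular x_C = (0.1200·130 + 0.2125·20 + 0.5600·120) / 0.2830 = 87.05 / 0.2830 ≈ 307.5972.
Intermediate flow from C to C: z_CC = a_CC · x_C = 0.30 × 87.05 / 0.2830 = 26.115 / 0.2830 ≈ 92.28.

z_CC = 92.28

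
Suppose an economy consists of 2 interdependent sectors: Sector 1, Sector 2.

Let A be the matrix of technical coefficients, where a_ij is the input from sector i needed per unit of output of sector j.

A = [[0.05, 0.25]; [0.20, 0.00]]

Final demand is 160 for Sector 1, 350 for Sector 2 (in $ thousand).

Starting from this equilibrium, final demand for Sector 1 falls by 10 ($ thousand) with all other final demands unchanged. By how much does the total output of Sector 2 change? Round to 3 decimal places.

Δx_2 = -2.222

I − A =
  [   0.95    -0.25]
  [  -0.20     1.00]
det(I−A) = (0.95)(1.00) − (-0.25)(-0.20) = 0.9000
adj(I−A) = [[1.00, 0.25], [0.20, 0.95]]
(I − A)⁻¹ = adj(I−A) / det(I−A) ≈
  [   1.1111     0.2778]
  [   0.2222     1.0556]
Δx = (I − A)⁻¹ Δd with Δd having -10 in the Sector 1 component and 0 elsewhere.
So Δx_2 = L_21 · (-10), where L_21 = adj(I−A)_21 / det(I−A) = 0.20 / 0.9000.
Δx_2 = 0.20 × (-10) / 0.9000 = -2.00 / 0.9000 ≈ -2.222.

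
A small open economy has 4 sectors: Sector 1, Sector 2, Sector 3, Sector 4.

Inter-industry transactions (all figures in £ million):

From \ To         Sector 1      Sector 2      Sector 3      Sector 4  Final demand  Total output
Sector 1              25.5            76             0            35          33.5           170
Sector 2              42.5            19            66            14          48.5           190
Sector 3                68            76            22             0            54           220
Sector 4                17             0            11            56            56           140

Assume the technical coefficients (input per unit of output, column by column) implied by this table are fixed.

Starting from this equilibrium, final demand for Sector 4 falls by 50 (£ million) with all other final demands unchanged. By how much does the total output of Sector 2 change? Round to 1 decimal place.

Technical coefficients a_ij = z_ij / X_j:
  a_11 = 25.5/170 = 0.15, a_21 = 42.5/170 = 0.25, a_31 = 68/170 = 0.40, a_41 = 17/170 = 0.10
  a_12 = 76/190 = 0.40, a_22 = 19/190 = 0.10, a_32 = 76/190 = 0.40, a_42 = 0/190 = 0.00
  a_13 = 0/220 = 0.00, a_23 = 66/220 = 0.30, a_33 = 22/220 = 0.10, a_43 = 11/220 = 0.05
  a_14 = 35/140 = 0.25, a_24 = 14/140 = 0.10, a_34 = 0/140 = 0.00, a_44 = 56/140 = 0.40
I − A =
  [   0.85    -0.40     0.00    -0.25]
  [  -0.25     0.90    -0.30    -0.10]
  [  -0.40    -0.40     0.90     0.00]
  [  -0.10     0.00    -0.05     0.60]
Compute the cofactors C_ij = (−1)^(i+j)·(3×3 minor ij) of I−A; the adjugate is their transpose:
adj(I−A) = Cᵀ =
  [ 0.412000   0.221000   0.085250   0.208500]
  [ 0.218000   0.431500   0.152875   0.162750]
  [ 0.280000   0.290000   0.372500   0.165000]
  [ 0.092000   0.061000   0.045250   0.448500]
det(I−A) = Σ_j (I−A)_1j·C_1j = (0.85)(0.412000) + (-0.40)(0.218000) + (0.00)(0.280000) + (-0.25)(0.092000) = 0.2400
(I − A)⁻¹ = adj(I−A) / det(I−A) ≈
  [   1.7167     0.9208     0.3552     0.8688]
  [   0.9083     1.7979     0.6370     0.6781]
  [   1.1667     1.2083     1.5521     0.6875]
  [   0.3833     0.2542     0.1885     1.8688]
Δx = (I − A)⁻¹ Δd with Δd having -50 in the Sector 4 component and 0 elsewhere.
So Δx_2 = L_24 · (-50), where L_24 = adj(I−A)_24 / det(I−A) = 0.162750 / 0.2400.
Δx_2 = 0.162750 × (-50) / 0.2400 = -8.1375 / 0.2400 ≈ -33.9.

Δx_2 = -33.9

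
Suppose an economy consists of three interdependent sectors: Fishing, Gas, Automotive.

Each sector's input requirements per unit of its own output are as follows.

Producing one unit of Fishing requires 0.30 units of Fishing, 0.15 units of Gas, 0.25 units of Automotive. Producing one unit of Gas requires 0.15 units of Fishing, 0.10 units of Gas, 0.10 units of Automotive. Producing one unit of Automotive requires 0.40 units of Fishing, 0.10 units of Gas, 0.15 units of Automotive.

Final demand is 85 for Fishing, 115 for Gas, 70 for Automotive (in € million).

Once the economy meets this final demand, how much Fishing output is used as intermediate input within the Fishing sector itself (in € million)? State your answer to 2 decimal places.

z_FF = 80.33

I − A =
  [   0.70    -0.15    -0.40]
  [  -0.15     0.90    -0.10]
  [  -0.25    -0.10     0.85]
Cofactors of I−A, C_ij = (−1)^(i+j)·(minor ij) (rows/columns in the sector order above):
  C_11 = (0.90)(0.85) − (-0.10)(-0.10) = 0.7550
  C_12 = −[(-0.15)(0.85) − (-0.10)(-0.25)] = 0.1525
  C_13 = (-0.15)(-0.10) − (0.90)(-0.25) = 0.2400
  C_21 = −[(-0.15)(0.85) − (-0.40)(-0.10)] = 0.1675
  C_22 = (0.70)(0.85) − (-0.40)(-0.25) = 0.4950
  C_23 = −[(0.70)(-0.10) − (-0.15)(-0.25)] = 0.1075
  C_31 = (-0.15)(-0.10) − (-0.40)(0.90) = 0.3750
  C_32 = −[(0.70)(-0.10) − (-0.40)(-0.15)] = 0.1300
  C_33 = (0.70)(0.90) − (-0.15)(-0.15) = 0.6075
det(I−A) = Σ_j (I−A)_1j·C_1j = (0.70)(0.7550) + (-0.15)(0.1525) + (-0.40)(0.2400) = 0.409625
adj(I−A) = Cᵀ =
  [ 0.7550   0.1675   0.3750]
  [ 0.1525   0.4950   0.1300]
  [ 0.2400   0.1075   0.6075]
(I − A)⁻¹ = adj(I−A) / det(I−A) ≈
  [   1.8431     0.4089     0.9155]
  [   0.3723     1.2084     0.3174]
  [   0.5859     0.2624     1.4831]
First solve x = (I − A)⁻¹ d = adj(I−A)·d / det(I−A); in particular x_F = (0.7550·85 + 0.1675·115 + 0.3750·70) / 0.409625 = 109.6875 / 0.409625 ≈ 267.7754.
Intermediate flow from F to F: z_FF = a_FF · x_F = 0.30 × 109.6875 / 0.409625 = 32.90625 / 0.409625 ≈ 80.33.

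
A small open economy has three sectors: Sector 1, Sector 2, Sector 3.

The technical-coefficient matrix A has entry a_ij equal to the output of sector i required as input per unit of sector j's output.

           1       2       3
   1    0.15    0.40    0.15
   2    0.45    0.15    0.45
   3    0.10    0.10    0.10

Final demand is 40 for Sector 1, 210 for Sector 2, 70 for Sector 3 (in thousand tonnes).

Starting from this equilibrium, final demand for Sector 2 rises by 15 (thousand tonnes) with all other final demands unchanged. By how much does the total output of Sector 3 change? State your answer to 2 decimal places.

Δx_3 = 4.55

I − A =
  [   0.85    -0.40    -0.15]
  [  -0.45     0.85    -0.45]
  [  -0.10    -0.10     0.90]
Cofactors of I−A, C_ij = (−1)^(i+j)·(minor ij) (rows/columns in the sector order above):
  C_11 = (0.85)(0.90) − (-0.45)(-0.10) = 0.7200
  C_12 = −[(-0.45)(0.90) − (-0.45)(-0.10)] = 0.4500
  C_13 = (-0.45)(-0.10) − (0.85)(-0.10) = 0.1300
  C_21 = −[(-0.40)(0.90) − (-0.15)(-0.10)] = 0.3750
  C_22 = (0.85)(0.90) − (-0.15)(-0.10) = 0.7500
  C_23 = −[(0.85)(-0.10) − (-0.40)(-0.10)] = 0.1250
  C_31 = (-0.40)(-0.45) − (-0.15)(0.85) = 0.3075
  C_32 = −[(0.85)(-0.45) − (-0.15)(-0.45)] = 0.4500
  C_33 = (0.85)(0.85) − (-0.40)(-0.45) = 0.5425
det(I−A) = Σ_j (I−A)_1j·C_1j = (0.85)(0.7200) + (-0.40)(0.4500) + (-0.15)(0.1300) = 0.4125
adj(I−A) = Cᵀ =
  [ 0.7200   0.3750   0.3075]
  [ 0.4500   0.7500   0.4500]
  [ 0.1300   0.1250   0.5425]
(I − A)⁻¹ = adj(I−A) / det(I−A) ≈
  [   1.7455     0.9091     0.7455]
  [   1.0909     1.8182     1.0909]
  [   0.3152     0.3030     1.3152]
Δx = (I − A)⁻¹ Δd with Δd having +15 in the Sector 2 component and 0 elsewhere.
So Δx_3 = L_32 · (+15), where L_32 = adj(I−A)_32 / det(I−A) = 0.1250 / 0.4125.
Δx_3 = 0.1250 × (+15) / 0.4125 = 1.875 / 0.4125 ≈ 4.55.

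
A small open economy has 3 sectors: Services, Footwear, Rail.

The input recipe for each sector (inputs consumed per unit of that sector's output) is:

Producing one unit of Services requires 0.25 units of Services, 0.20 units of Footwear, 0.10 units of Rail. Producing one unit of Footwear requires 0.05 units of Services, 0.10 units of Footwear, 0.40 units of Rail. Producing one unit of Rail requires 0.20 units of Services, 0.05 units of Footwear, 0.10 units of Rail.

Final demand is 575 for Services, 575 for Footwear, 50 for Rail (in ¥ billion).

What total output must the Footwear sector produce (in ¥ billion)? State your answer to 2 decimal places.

x_F = 886.44

I − A =
  [   0.75    -0.05    -0.20]
  [  -0.20     0.90    -0.05]
  [  -0.10    -0.40     0.90]
Cofactors of I−A, C_ij = (−1)^(i+j)·(minor ij) (rows/columns in the sector order above):
  C_11 = (0.90)(0.90) − (-0.05)(-0.40) = 0.7900
  C_12 = −[(-0.20)(0.90) − (-0.05)(-0.10)] = 0.1850
  C_13 = (-0.20)(-0.40) − (0.90)(-0.10) = 0.1700
  C_21 = −[(-0.05)(0.90) − (-0.20)(-0.40)] = 0.1250
  C_22 = (0.75)(0.90) − (-0.20)(-0.10) = 0.6550
  C_23 = −[(0.75)(-0.40) − (-0.05)(-0.10)] = 0.3050
  C_31 = (-0.05)(-0.05) − (-0.20)(0.90) = 0.1825
  C_32 = −[(0.75)(-0.05) − (-0.20)(-0.20)] = 0.0775
  C_33 = (0.75)(0.90) − (-0.05)(-0.20) = 0.6650
det(I−A) = Σ_j (I−A)_1j·C_1j = (0.75)(0.7900) + (-0.05)(0.1850) + (-0.20)(0.1700) = 0.54925
adj(I−A) = Cᵀ =
  [ 0.7900   0.1250   0.1825]
  [ 0.1850   0.6550   0.0775]
  [ 0.1700   0.3050   0.6650]
(I − A)⁻¹ = adj(I−A) / det(I−A) ≈
  [   1.4383     0.2276     0.3323]
  [   0.3368     1.1925     0.1411]
  [   0.3095     0.5553     1.2107]
x = (I − A)⁻¹ d = adj(I−A)·d / det(I−A), with det(I−A) = 0.54925:
  x_S = (0.7900·575 + 0.1250·575 + 0.1825·50) / 0.54925 = 535.25 / 0.54925 ≈ 974.51
  x_F = (0.1850·575 + 0.6550·575 + 0.0775·50) / 0.54925 = 486.875 / 0.54925 ≈ 886.44
  x_R = (0.1700·575 + 0.3050·575 + 0.6650·50) / 0.54925 = 306.375 / 0.54925 ≈ 557.81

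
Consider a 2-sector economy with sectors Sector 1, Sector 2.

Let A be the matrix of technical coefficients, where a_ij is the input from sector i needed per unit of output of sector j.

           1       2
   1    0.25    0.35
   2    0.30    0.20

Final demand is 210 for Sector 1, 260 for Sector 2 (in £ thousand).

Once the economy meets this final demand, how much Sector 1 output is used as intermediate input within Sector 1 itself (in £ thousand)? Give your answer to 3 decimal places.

I − A =
  [   0.75    -0.35]
  [  -0.30     0.80]
det(I−A) = (0.75)(0.80) − (-0.35)(-0.30) = 0.4950
adj(I−A) = [[0.80, 0.35], [0.30, 0.75]]
(I − A)⁻¹ = adj(I−A) / det(I−A) ≈
  [   1.6162     0.7071]
  [   0.6061     1.5152]
First solve x = (I − A)⁻¹ d = adj(I−A)·d / det(I−A); in particular x_1 = (0.80·210 + 0.35·260) / 0.4950 = 259.00 / 0.4950 ≈ 523.23232.
Intermediate flow from 1 to 1: z_11 = a_11 · x_1 = 0.25 × 259.00 / 0.4950 = 64.75 / 0.4950 ≈ 130.808.

z_11 = 130.808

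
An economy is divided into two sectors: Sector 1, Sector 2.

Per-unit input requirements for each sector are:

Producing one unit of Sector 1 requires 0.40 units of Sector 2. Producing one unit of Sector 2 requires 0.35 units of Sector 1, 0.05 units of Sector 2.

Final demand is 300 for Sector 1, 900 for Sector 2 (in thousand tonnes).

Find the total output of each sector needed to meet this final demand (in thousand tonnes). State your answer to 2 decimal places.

x_1 = 740.74, x_2 = 1259.26

I − A =
  [   1.00    -0.35]
  [  -0.40     0.95]
det(I−A) = (1.00)(0.95) − (-0.35)(-0.40) = 0.8100
adj(I−A) = [[0.95, 0.35], [0.40, 1.00]]
(I − A)⁻¹ = adj(I−A) / det(I−A) ≈
  [   1.1728     0.4321]
  [   0.4938     1.2346]
x = (I − A)⁻¹ d = adj(I−A)·d / det(I−A), with det(I−A) = 0.8100:
  x_1 = (0.95·300 + 0.35·900) / 0.8100 = 600.00 / 0.8100 ≈ 740.74
  x_2 = (0.40·300 + 1.00·900) / 0.8100 = 1020.00 / 0.8100 ≈ 1259.26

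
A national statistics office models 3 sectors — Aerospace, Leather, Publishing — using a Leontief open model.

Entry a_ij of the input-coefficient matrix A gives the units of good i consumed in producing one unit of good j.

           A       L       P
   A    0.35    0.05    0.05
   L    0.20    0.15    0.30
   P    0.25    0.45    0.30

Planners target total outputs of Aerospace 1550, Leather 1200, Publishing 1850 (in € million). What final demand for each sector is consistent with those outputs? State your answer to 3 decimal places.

I − A =
  [   0.65    -0.05    -0.05]
  [  -0.20     0.85    -0.30]
  [  -0.25    -0.45     0.70]
d = (I − A) x:
  d_A = (+0.65)·1550 + (-0.05)·1200 + (-0.05)·1850 = 855.000
  d_L = (-0.20)·1550 + (+0.85)·1200 + (-0.30)·1850 = 155.000
  d_P = (-0.25)·1550 + (-0.45)·1200 + (+0.70)·1850 = 367.500

d_A = 855.000, d_L = 155.000, d_P = 367.500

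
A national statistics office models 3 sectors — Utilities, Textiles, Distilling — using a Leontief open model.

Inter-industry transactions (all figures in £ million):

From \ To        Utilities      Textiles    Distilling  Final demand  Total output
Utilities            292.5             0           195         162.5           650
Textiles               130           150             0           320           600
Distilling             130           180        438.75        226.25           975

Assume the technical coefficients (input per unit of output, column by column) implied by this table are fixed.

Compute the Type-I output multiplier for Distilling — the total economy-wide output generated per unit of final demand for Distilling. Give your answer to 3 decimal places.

m_D = 3.259

Technical coefficients a_ij = z_ij / X_j:
  a_UU = 292.5/650 = 0.45, a_TU = 130/650 = 0.20, a_DU = 130/650 = 0.20
  a_UT = 0/600 = 0.00, a_TT = 150/600 = 0.25, a_DT = 180/600 = 0.30
  a_UD = 195/975 = 0.20, a_TD = 0/975 = 0.00, a_DD = 438.75/975 = 0.45
I − A =
  [   0.55     0.00    -0.20]
  [  -0.20     0.75     0.00]
  [  -0.20    -0.30     0.55]
Cofactors of I−A, C_ij = (−1)^(i+j)·(minor ij) (rows/columns in the sector order above):
  C_11 = (0.75)(0.55) − (0.00)(-0.30) = 0.4125
  C_12 = −[(-0.20)(0.55) − (0.00)(-0.20)] = 0.1100
  C_13 = (-0.20)(-0.30) − (0.75)(-0.20) = 0.2100
  C_21 = −[(0.00)(0.55) − (-0.20)(-0.30)] = 0.0600
  C_22 = (0.55)(0.55) − (-0.20)(-0.20) = 0.2625
  C_23 = −[(0.55)(-0.30) − (0.00)(-0.20)] = 0.1650
  C_31 = (0.00)(0.00) − (-0.20)(0.75) = 0.1500
  C_32 = −[(0.55)(0.00) − (-0.20)(-0.20)] = 0.0400
  C_33 = (0.55)(0.75) − (0.00)(-0.20) = 0.4125
det(I−A) = Σ_j (I−A)_1j·C_1j = (0.55)(0.4125) + (0.00)(0.1100) + (-0.20)(0.2100) = 0.184875
adj(I−A) = Cᵀ =
  [ 0.4125   0.0600   0.1500]
  [ 0.1100   0.2625   0.0400]
  [ 0.2100   0.1650   0.4125]
(I − A)⁻¹ = adj(I−A) / det(I−A) ≈
  [   2.2312     0.3245     0.8114]
  [   0.5950     1.4199     0.2164]
  [   1.1359     0.8925     2.2312]
The output multiplier for sector j is the column-j sum of the Leontief inverse (I − A)⁻¹ = adj(I−A) / det(I−A).
Column D of adj(I−A): (0.1500, 0.0400, 0.4125); det(I−A) = 0.184875.
m_D = (0.1500 + 0.0400 + 0.4125) / 0.184875 = 0.6025 / 0.184875 ≈ 3.259.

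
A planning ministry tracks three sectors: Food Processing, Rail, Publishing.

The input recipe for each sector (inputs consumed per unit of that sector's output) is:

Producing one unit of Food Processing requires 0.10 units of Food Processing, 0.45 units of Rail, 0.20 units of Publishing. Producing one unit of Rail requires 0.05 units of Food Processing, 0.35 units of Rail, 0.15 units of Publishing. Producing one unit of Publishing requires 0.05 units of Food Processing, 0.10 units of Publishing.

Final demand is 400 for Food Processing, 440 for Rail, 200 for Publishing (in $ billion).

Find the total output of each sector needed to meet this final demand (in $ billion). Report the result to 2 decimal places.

x_1 = 531.05, x_2 = 1044.57, x_3 = 514.33

I − A =
  [   0.90    -0.05    -0.05]
  [  -0.45     0.65     0.00]
  [  -0.20    -0.15     0.90]
Cofactors of I−A, C_ij = (−1)^(i+j)·(minor ij) (rows/columns in the sector order above):
  C_11 = (0.65)(0.90) − (0.00)(-0.15) = 0.5850
  C_12 = −[(-0.45)(0.90) − (0.00)(-0.20)] = 0.4050
  C_13 = (-0.45)(-0.15) − (0.65)(-0.20) = 0.1975
  C_21 = −[(-0.05)(0.90) − (-0.05)(-0.15)] = 0.0525
  C_22 = (0.90)(0.90) − (-0.05)(-0.20) = 0.8000
  C_23 = −[(0.90)(-0.15) − (-0.05)(-0.20)] = 0.1450
  C_31 = (-0.05)(0.00) − (-0.05)(0.65) = 0.0325
  C_32 = −[(0.90)(0.00) − (-0.05)(-0.45)] = 0.0225
  C_33 = (0.90)(0.65) − (-0.05)(-0.45) = 0.5625
det(I−A) = Σ_j (I−A)_1j·C_1j = (0.90)(0.5850) + (-0.05)(0.4050) + (-0.05)(0.1975) = 0.496375
adj(I−A) = Cᵀ =
  [ 0.5850   0.0525   0.0325]
  [ 0.4050   0.8000   0.0225]
  [ 0.1975   0.1450   0.5625]
(I − A)⁻¹ = adj(I−A) / det(I−A) ≈
  [   1.1785     0.1058     0.0655]
  [   0.8159     1.6117     0.0453]
  [   0.3979     0.2921     1.1332]
x = (I − A)⁻¹ d = adj(I−A)·d / det(I−A), with det(I−A) = 0.496375:
  x_1 = (0.5850·400 + 0.0525·440 + 0.0325·200) / 0.496375 = 263.60 / 0.496375 ≈ 531.05
  x_2 = (0.4050·400 + 0.8000·440 + 0.0225·200) / 0.496375 = 518.50 / 0.496375 ≈ 1044.57
  x_3 = (0.1975·400 + 0.1450·440 + 0.5625·200) / 0.496375 = 255.30 / 0.496375 ≈ 514.33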